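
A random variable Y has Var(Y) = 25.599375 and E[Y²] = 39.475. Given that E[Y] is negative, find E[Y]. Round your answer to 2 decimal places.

(E[Y])² = E[Y²] − Var(Y) = 39.475 − 25.599375 = 13.875625
E[Y] = −√13.875625 = -3.725

-3.73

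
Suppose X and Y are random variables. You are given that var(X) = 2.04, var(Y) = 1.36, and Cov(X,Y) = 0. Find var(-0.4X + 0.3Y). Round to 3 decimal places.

0.449

var(-0.4X + 0.3Y) = (-0.4)²·var(X) + (0.3)²·var(Y) + 2·(-0.4)·(0.3)·Cov(X,Y)
= 0.16·2.04 + 0.09·1.36 + -0.24·0 = 0.4488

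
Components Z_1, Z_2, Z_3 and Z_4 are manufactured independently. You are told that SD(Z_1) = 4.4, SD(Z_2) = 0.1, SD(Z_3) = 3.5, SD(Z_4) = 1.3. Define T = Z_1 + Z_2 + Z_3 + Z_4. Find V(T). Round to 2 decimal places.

33.31

V(Z_1) = 19.36, V(Z_2) = 0.01, V(Z_3) = 12.25, V(Z_4) = 1.69
By independence, V(T) = (1)²V(Z_1) + (1)²V(Z_2) + (1)²V(Z_3) + (1)²V(Z_4)
= (1)²·19.36 + (1)²·0.01 + (1)²·12.25 + (1)²·1.69 = 33.31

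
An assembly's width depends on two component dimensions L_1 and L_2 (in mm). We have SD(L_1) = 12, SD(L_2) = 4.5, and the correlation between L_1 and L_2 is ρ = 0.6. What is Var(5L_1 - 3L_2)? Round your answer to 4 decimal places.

Var(L_1) = (12)² = 144;  Var(L_2) = (4.5)² = 20.25
cov(L_1,L_2) = ρ·SD(L_1)·SD(L_2) = 0.6·12·4.5 = 32.4
Var(5L_1 - 3L_2) = (5)²·Var(L_1) + (-3)²·Var(L_2) + 2·(5)·(-3)·cov(L_1,L_2)
= 25·144 + 9·20.25 + -30·32.4 = 2810.25

2810.2500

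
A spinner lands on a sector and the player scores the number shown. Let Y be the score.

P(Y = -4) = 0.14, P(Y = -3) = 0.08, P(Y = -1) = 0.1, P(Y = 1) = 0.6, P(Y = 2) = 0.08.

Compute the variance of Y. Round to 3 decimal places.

E[Y] = (-4)(0.14) + (-3)(0.08) + (-1)(0.1) + (1)(0.6) + (2)(0.08) = -0.14
E[Y²] = (-4)²(0.14) + (-3)²(0.08) + (-1)²(0.1) + (1)²(0.6) + (2)²(0.08) = 3.98
Var(Y) = E[Y²] − (E[Y])² = 3.98 − (-0.14)² = 3.9604

3.960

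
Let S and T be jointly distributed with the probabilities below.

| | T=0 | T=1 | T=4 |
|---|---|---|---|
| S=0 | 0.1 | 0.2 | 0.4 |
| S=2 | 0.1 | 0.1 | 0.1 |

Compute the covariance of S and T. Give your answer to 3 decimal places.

-0.380

E[S] = 0.6,  E[T] = 2.3
E[ST] = 1
Cov(S,T) = E[ST] − E[S]E[T] = 1 − (0.6)(2.3) = -0.38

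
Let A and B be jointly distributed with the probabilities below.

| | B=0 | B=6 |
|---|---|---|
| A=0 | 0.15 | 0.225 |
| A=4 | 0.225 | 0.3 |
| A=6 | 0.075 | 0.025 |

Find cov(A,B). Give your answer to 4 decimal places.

-0.8100

E[A] = 2.7,  E[B] = 3.3
E[AB] = 8.1
cov(A,B) = E[AB] − E[A]E[B] = 8.1 − (2.7)(3.3) = -0.81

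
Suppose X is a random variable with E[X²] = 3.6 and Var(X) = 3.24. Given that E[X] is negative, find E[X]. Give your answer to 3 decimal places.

(E[X])² = E[X²] − Var(X) = 3.6 − 3.24 = 0.36
E[X] = −√0.36 = -0.6

-0.600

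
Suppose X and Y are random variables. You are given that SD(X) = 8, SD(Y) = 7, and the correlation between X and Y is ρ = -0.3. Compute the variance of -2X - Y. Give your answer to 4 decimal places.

Var(X) = (8)² = 64;  Var(Y) = (7)² = 49
Cov(X,Y) = ρ·SD(X)·SD(Y) = -0.3·8·7 = -16.8
Var(-2X - Y) = (-2)²·Var(X) + (-1)²·Var(Y) + 2·(-2)·(-1)·Cov(X,Y)
= 4·64 + 1·49 + 4·-16.8 = 237.8

237.8000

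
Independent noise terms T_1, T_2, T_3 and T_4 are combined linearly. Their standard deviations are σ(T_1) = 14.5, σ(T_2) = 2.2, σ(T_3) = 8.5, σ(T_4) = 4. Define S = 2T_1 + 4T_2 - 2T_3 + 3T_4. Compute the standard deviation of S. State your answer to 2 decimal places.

Var(T_1) = 210.25, Var(T_2) = 4.84, Var(T_3) = 72.25, Var(T_4) = 16
By independence, Var(S) = (2)²Var(T_1) + (4)²Var(T_2) + (-2)²Var(T_3) + (3)²Var(T_4)
= (2)²·210.25 + (4)²·4.84 + (-2)²·72.25 + (3)²·16 = 1351.44
σ(S) = √1351.44 ≈ 36.76

36.76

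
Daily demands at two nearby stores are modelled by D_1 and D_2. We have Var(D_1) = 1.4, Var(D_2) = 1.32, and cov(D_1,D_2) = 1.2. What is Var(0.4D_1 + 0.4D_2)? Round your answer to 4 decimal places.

Var(0.4D_1 + 0.4D_2) = (0.4)²·Var(D_1) + (0.4)²·Var(D_2) + 2·(0.4)·(0.4)·cov(D_1,D_2)
= 0.16·1.4 + 0.16·1.32 + 0.32·1.2 = 0.8192

0.8192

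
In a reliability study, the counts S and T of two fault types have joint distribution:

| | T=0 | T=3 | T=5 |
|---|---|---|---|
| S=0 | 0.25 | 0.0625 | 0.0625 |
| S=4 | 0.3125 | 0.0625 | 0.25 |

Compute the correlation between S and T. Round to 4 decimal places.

0.2055

E[S] = 2.5,  E[T] = 1.9375
E[ST] = 5.75
Cov(S,T) = E[ST] − E[S]E[T] = 5.75 − (2.5)(1.9375) = 0.90625
Var(S) = 3.75,  Var(T) = 5.18359375
ρ = 0.90625 / √(3.75·5.18359375) ≈ 0.2055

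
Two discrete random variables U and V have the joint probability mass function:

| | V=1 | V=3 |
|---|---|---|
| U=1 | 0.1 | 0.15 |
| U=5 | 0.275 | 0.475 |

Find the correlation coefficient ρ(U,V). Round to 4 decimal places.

0.0298

E[U] = 4,  E[V] = 2.25
E[UV] = 9.05
Cov(U,V) = E[UV] − E[U]E[V] = 9.05 − (4)(2.25) = 0.05
Var(U) = 3,  Var(V) = 0.9375
ρ = 0.05 / √(3·0.9375) ≈ 0.0298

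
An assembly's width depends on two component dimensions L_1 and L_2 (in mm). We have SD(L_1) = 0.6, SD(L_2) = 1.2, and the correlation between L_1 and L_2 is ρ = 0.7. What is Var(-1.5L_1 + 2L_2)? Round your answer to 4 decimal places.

3.5460

Var(L_1) = (0.6)² = 0.36;  Var(L_2) = (1.2)² = 1.44
Cov(L_1,L_2) = ρ·SD(L_1)·SD(L_2) = 0.7·0.6·1.2 = 0.504
Var(-1.5L_1 + 2L_2) = (-1.5)²·Var(L_1) + (2)²·Var(L_2) + 2·(-1.5)·(2)·Cov(L_1,L_2)
= 2.25·0.36 + 4·1.44 + -6·0.504 = 3.546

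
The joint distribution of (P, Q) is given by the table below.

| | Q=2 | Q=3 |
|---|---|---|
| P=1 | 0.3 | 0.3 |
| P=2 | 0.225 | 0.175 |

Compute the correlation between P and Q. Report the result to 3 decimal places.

-0.061

E[P] = 1.4,  E[Q] = 2.475
E[PQ] = 3.45
Cov(P,Q) = E[PQ] − E[P]E[Q] = 3.45 − (1.4)(2.475) = -0.015
Var(P) = 0.24,  Var(Q) = 0.249375
ρ = -0.015 / √(0.24·0.249375) ≈ -0.061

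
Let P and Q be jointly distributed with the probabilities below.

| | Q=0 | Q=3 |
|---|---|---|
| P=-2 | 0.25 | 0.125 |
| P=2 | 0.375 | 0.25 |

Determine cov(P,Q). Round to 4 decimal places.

E[P] = 0.5,  E[Q] = 1.125
E[PQ] = 0.75
cov(P,Q) = E[PQ] − E[P]E[Q] = 0.75 − (0.5)(1.125) = 0.1875

0.1875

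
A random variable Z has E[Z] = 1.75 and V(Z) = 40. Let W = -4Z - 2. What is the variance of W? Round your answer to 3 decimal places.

V(-4Z - 2) = (-4)²·V(Z) = 16·40 = 640

640.000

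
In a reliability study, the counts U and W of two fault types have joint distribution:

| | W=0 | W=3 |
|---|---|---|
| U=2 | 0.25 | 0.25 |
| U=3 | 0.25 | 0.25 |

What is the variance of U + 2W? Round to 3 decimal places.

E[U] = 2.5,  E[W] = 1.5,  E[UW] = 3.75
Var(U) = 6.5 − (2.5)² = 0.25;  Var(W) = 4.5 − (1.5)² = 2.25
Cov(U,W) = 3.75 − (2.5)(1.5) = 0
Var(U + 2W) = (1)²·0.25 + (2)²·2.25 + 2·(1)·(2)·0 = 9.25

9.250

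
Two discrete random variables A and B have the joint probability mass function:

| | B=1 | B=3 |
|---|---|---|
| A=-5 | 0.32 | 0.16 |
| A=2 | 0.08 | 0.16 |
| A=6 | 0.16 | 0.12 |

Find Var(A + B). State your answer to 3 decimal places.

25.350

E[A] = -0.24,  E[B] = 1.88,  E[AB] = 0.24
Var(A) = 23.04 − (-0.24)² = 22.9824;  Var(B) = 4.52 − (1.88)² = 0.9856
Cov(A,B) = 0.24 − (-0.24)(1.88) = 0.6912
Var(A + B) = (1)²·22.9824 + (1)²·0.9856 + 2·(1)·(1)·0.6912 = 25.3504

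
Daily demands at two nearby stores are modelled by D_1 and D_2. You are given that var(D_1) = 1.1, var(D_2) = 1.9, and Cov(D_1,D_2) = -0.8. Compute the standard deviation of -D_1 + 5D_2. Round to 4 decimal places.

var(-D_1 + 5D_2) = (-1)²·var(D_1) + (5)²·var(D_2) + 2·(-1)·(5)·Cov(D_1,D_2)
= 1·1.1 + 25·1.9 + -10·-0.8 = 56.6
SD(-D_1 + 5D_2) = √56.6 ≈ 7.5233

7.5233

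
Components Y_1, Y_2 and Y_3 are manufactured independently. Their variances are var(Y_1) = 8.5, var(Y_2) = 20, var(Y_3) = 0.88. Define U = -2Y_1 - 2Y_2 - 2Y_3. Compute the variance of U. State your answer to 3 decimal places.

117.520

By independence, var(U) = (-2)²var(Y_1) + (-2)²var(Y_2) + (-2)²var(Y_3)
= (-2)²·8.5 + (-2)²·20 + (-2)²·0.88 = 117.52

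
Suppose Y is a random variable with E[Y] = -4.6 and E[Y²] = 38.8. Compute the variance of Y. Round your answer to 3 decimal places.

17.640

var(Y) = 38.8 − (-4.6)² = 17.64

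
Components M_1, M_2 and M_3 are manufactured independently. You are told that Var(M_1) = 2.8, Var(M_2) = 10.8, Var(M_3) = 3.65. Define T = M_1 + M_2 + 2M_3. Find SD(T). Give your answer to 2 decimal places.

By independence, Var(T) = (1)²Var(M_1) + (1)²Var(M_2) + (2)²Var(M_3)
= (1)²·2.8 + (1)²·10.8 + (2)²·3.65 = 28.2
SD(T) = √28.2 ≈ 5.31

5.31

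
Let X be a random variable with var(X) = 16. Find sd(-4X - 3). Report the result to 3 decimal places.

16.000

var(-4X - 3) = (-4)²·16 = 256
sd(-4X - 3) = √256 ≈ 16.000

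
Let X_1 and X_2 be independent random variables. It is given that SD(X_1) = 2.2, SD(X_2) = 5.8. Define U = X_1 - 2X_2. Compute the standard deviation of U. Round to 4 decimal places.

V(X_1) = 4.84, V(X_2) = 33.64
By independence, V(U) = (1)²V(X_1) + (-2)²V(X_2)
= (1)²·4.84 + (-2)²·33.64 = 139.4
SD(U) = √139.4 ≈ 11.8068

11.8068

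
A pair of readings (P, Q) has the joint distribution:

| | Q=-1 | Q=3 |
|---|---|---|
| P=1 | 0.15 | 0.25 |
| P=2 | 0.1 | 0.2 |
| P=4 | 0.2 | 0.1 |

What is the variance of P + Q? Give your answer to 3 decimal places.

4.240

E[P] = 2.2,  E[Q] = 1.2,  E[PQ] = 2
Var(P) = 6.4 − (2.2)² = 1.56;  Var(Q) = 5.4 − (1.2)² = 3.96
cov(P,Q) = 2 − (2.2)(1.2) = -0.64
Var(P + Q) = (1)²·1.56 + (1)²·3.96 + 2·(1)·(1)·-0.64 = 4.24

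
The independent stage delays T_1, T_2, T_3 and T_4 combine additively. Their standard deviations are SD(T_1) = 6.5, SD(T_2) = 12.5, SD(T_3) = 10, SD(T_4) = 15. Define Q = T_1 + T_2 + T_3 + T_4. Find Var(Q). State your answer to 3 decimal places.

Var(T_1) = 42.25, Var(T_2) = 156.25, Var(T_3) = 100, Var(T_4) = 225
By independence, Var(Q) = (1)²Var(T_1) + (1)²Var(T_2) + (1)²Var(T_3) + (1)²Var(T_4)
= (1)²·42.25 + (1)²·156.25 + (1)²·100 + (1)²·225 = 523.5

523.500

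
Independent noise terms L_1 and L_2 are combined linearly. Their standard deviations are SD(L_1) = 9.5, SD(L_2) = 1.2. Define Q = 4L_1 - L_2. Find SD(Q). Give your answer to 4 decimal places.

Var(L_1) = 90.25, Var(L_2) = 1.44
By independence, Var(Q) = (4)²Var(L_1) + (-1)²Var(L_2)
= (4)²·90.25 + (-1)²·1.44 = 1445.44
SD(Q) = √1445.44 ≈ 38.0189

38.0189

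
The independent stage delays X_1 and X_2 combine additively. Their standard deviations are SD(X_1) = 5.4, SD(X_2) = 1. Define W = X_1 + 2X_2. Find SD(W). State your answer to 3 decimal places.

V(X_1) = 29.16, V(X_2) = 1
By independence, V(W) = (1)²V(X_1) + (2)²V(X_2)
= (1)²·29.16 + (2)²·1 = 33.16
SD(W) = √33.16 ≈ 5.758

5.758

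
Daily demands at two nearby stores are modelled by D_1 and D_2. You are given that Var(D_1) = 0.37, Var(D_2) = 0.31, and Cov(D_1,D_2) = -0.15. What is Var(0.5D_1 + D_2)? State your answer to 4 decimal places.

0.2525

Var(0.5D_1 + D_2) = (0.5)²·Var(D_1) + (1)²·Var(D_2) + 2·(0.5)·(1)·Cov(D_1,D_2)
= 0.25·0.37 + 1·0.31 + 1·-0.15 = 0.2525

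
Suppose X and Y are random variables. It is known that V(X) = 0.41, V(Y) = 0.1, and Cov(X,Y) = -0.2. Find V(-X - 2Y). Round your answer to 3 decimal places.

0.010

V(-X - 2Y) = (-1)²·V(X) + (-2)²·V(Y) + 2·(-1)·(-2)·Cov(X,Y)
= 1·0.41 + 4·0.1 + 4·-0.2 = 0.01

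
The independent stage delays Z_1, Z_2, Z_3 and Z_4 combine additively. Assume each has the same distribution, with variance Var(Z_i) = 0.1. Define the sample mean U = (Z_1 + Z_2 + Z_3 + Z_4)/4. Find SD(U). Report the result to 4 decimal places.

By independence, Var(U) = (0.25)²Var(Z_1) + (0.25)²Var(Z_2) + (0.25)²Var(Z_3) + (0.25)²Var(Z_4)
= (0.25)²·0.1 + (0.25)²·0.1 + (0.25)²·0.1 + (0.25)²·0.1 = 0.025
SD(U) = √0.025 ≈ 0.1581

0.1581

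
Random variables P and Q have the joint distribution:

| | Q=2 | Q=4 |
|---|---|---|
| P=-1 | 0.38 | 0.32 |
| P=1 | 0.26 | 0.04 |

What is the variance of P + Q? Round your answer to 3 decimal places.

E[P] = -0.4,  E[Q] = 2.72,  E[PQ] = -1.36
Var(P) = 1 − (-0.4)² = 0.84;  Var(Q) = 8.32 − (2.72)² = 0.9216
Cov(P,Q) = -1.36 − (-0.4)(2.72) = -0.272
Var(P + Q) = (1)²·0.84 + (1)²·0.9216 + 2·(1)·(1)·-0.272 = 1.2176

1.218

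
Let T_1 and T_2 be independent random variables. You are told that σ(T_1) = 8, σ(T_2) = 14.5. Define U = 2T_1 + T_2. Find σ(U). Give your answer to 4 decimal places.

21.5928

Var(T_1) = 64, Var(T_2) = 210.25
By independence, Var(U) = (2)²Var(T_1) + (1)²Var(T_2)
= (2)²·64 + (1)²·210.25 = 466.25
σ(U) = √466.25 ≈ 21.5928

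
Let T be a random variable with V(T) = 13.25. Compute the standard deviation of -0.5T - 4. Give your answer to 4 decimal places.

1.8200

V(-0.5T - 4) = (-0.5)²·13.25 = 3.3125
σ(-0.5T - 4) = √3.3125 ≈ 1.8200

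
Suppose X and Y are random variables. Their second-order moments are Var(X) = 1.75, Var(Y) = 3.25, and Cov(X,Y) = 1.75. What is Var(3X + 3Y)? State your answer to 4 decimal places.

Var(3X + 3Y) = (3)²·Var(X) + (3)²·Var(Y) + 2·(3)·(3)·Cov(X,Y)
= 9·1.75 + 9·3.25 + 18·1.75 = 76.5

76.5000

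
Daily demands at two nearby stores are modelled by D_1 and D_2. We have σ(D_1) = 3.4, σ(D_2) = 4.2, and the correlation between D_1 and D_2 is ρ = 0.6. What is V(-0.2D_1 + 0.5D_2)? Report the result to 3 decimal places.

V(D_1) = (3.4)² = 11.56;  V(D_2) = (4.2)² = 17.64
Cov(D_1,D_2) = ρ·σ(D_1)·σ(D_2) = 0.6·3.4·4.2 = 8.568
V(-0.2D_1 + 0.5D_2) = (-0.2)²·V(D_1) + (0.5)²·V(D_2) + 2·(-0.2)·(0.5)·Cov(D_1,D_2)
= 0.04·11.56 + 0.25·17.64 + -0.2·8.568 = 3.1588

3.159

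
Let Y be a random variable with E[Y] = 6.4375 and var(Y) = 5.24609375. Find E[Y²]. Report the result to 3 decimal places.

46.688

E[Y²] = var(Y) + (E[Y])² = 5.24609375 + (6.4375)² = 46.6875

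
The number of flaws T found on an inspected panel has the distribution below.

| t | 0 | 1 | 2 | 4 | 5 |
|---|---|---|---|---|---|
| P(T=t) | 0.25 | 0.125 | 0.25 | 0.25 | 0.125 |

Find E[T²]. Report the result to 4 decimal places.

8.2500

E[T²] = (0)²(0.25) + (1)²(0.125) + (2)²(0.25) + (4)²(0.25) + (5)²(0.125) = 8.25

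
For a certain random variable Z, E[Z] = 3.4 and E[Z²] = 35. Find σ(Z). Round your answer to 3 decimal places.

4.841

Var(Z) = 35 − (3.4)² = 23.44
σ(Z) = √23.44 ≈ 4.841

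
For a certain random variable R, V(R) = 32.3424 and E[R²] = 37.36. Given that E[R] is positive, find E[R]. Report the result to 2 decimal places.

(E[R])² = E[R²] − V(R) = 37.36 − 32.3424 = 5.0176
E[R] = √5.0176 = 2.24

2.24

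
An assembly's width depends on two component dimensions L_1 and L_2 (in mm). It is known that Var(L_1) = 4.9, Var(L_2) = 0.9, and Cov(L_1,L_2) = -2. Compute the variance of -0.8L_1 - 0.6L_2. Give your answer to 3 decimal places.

1.540

Var(-0.8L_1 - 0.6L_2) = (-0.8)²·Var(L_1) + (-0.6)²·Var(L_2) + 2·(-0.8)·(-0.6)·Cov(L_1,L_2)
= 0.64·4.9 + 0.36·0.9 + 0.96·-2 = 1.54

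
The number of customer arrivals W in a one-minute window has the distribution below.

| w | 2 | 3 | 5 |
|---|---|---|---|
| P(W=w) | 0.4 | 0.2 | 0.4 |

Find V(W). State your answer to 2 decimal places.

E[W] = (2)(0.4) + (3)(0.2) + (5)(0.4) = 3.4
E[W²] = (2)²(0.4) + (3)²(0.2) + (5)²(0.4) = 13.4
V(W) = E[W²] − (E[W])² = 13.4 − (3.4)² = 1.84

1.84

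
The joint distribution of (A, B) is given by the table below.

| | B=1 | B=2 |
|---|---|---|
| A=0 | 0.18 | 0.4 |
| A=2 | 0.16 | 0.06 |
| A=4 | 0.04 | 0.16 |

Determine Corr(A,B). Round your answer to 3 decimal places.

-0.011

E[A] = 1.24,  E[B] = 1.62
E[AB] = 2
cov(A,B) = E[AB] − E[A]E[B] = 2 − (1.24)(1.62) = -0.0088
var(A) = 2.5424,  var(B) = 0.2356
ρ = -0.0088 / √(2.5424·0.2356) ≈ -0.011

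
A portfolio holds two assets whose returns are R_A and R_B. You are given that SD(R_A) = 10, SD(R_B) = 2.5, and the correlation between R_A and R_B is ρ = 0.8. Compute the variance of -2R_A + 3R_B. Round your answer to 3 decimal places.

216.250

Var(R_A) = (10)² = 100;  Var(R_B) = (2.5)² = 6.25
cov(R_A,R_B) = ρ·SD(R_A)·SD(R_B) = 0.8·10·2.5 = 20
Var(-2R_A + 3R_B) = (-2)²·Var(R_A) + (3)²·Var(R_B) + 2·(-2)·(3)·cov(R_A,R_B)
= 4·100 + 9·6.25 + -12·20 = 216.25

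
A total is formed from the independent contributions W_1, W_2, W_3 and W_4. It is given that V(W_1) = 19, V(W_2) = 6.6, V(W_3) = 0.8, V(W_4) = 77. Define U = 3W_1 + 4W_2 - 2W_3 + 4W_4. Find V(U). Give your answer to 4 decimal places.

By independence, V(U) = (3)²V(W_1) + (4)²V(W_2) + (-2)²V(W_3) + (4)²V(W_4)
= (3)²·19 + (4)²·6.6 + (-2)²·0.8 + (4)²·77 = 1511.8

1511.8000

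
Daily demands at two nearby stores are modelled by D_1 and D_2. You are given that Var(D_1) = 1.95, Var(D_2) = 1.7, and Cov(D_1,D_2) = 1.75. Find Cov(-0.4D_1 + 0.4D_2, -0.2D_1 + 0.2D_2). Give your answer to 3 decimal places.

Cov(-0.4D_1 + 0.4D_2, -0.2D_1 + 0.2D_2) = (-0.4)(-0.2)Var(D_1) + (0.4)(0.2)Var(D_2) + [(-0.4)(0.2) + (0.4)(-0.2)]Cov(D_1,D_2)
= 0.08·1.95 + 0.08·1.7 + -0.16·1.75 = 0.012

0.012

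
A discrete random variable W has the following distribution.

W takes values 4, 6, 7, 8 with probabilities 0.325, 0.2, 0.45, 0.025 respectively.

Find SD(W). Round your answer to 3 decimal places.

1.352

E[W] = (4)(0.325) + (6)(0.2) + (7)(0.45) + (8)(0.025) = 5.85
E[W²] = (4)²(0.325) + (6)²(0.2) + (7)²(0.45) + (8)²(0.025) = 36.05
Var(W) = E[W²] − (E[W])² = 36.05 − (5.85)² = 1.8275
SD(W) = √1.8275 ≈ 1.352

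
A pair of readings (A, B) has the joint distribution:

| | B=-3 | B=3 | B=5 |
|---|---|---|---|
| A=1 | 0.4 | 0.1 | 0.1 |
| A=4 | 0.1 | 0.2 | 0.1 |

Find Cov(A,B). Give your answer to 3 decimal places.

E[A] = 2.2,  E[B] = 0.4
E[AB] = 2.8
Cov(A,B) = E[AB] − E[A]E[B] = 2.8 − (2.2)(0.4) = 1.92

1.920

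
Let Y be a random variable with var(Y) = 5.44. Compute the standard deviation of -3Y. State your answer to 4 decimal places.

6.9971

var(-3Y) = (-3)²·5.44 = 48.96
sd(-3Y) = √48.96 ≈ 6.9971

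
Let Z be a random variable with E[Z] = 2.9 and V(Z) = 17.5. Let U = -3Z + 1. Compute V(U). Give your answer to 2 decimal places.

V(-3Z + 1) = (-3)²·V(Z) = 9·17.5 = 157.5

157.50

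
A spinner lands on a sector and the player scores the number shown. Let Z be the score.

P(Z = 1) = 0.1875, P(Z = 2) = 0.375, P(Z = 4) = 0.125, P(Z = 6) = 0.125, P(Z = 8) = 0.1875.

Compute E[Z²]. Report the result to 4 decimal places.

20.1875

E[Z²] = (1)²(0.1875) + (2)²(0.375) + (4)²(0.125) + (6)²(0.125) + (8)²(0.1875) = 20.1875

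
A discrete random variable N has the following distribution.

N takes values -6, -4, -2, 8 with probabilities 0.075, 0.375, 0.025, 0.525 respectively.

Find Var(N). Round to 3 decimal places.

37.560

E[N] = (-6)(0.075) + (-4)(0.375) + (-2)(0.025) + (8)(0.525) = 2.2
E[N²] = (-6)²(0.075) + (-4)²(0.375) + (-2)²(0.025) + (8)²(0.525) = 42.4
Var(N) = E[N²] − (E[N])² = 42.4 − (2.2)² = 37.56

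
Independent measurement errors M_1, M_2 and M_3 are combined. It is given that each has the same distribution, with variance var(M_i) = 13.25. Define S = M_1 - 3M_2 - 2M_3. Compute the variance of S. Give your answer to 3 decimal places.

By independence, var(S) = (1)²var(M_1) + (-3)²var(M_2) + (-2)²var(M_3)
= (1)²·13.25 + (-3)²·13.25 + (-2)²·13.25 = 185.5

185.500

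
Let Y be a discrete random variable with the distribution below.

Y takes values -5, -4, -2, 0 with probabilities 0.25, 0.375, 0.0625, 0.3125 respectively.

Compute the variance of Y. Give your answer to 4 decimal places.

4.2344

E[Y] = (-5)(0.25) + (-4)(0.375) + (-2)(0.0625) + (0)(0.3125) = -2.875
E[Y²] = (-5)²(0.25) + (-4)²(0.375) + (-2)²(0.0625) + (0)²(0.3125) = 12.5
Var(Y) = E[Y²] − (E[Y])² = 12.5 − (-2.875)² = 4.234375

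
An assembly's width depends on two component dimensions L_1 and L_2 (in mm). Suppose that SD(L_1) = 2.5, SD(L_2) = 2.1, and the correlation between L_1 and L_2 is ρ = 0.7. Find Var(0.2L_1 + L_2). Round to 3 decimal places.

Var(L_1) = (2.5)² = 6.25;  Var(L_2) = (2.1)² = 4.41
Cov(L_1,L_2) = ρ·SD(L_1)·SD(L_2) = 0.7·2.5·2.1 = 3.675
Var(0.2L_1 + L_2) = (0.2)²·Var(L_1) + (1)²·Var(L_2) + 2·(0.2)·(1)·Cov(L_1,L_2)
= 0.04·6.25 + 1·4.41 + 0.4·3.675 = 6.13

6.130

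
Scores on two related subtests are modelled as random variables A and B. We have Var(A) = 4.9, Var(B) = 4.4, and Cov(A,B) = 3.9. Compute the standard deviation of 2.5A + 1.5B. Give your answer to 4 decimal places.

8.3531

Var(2.5A + 1.5B) = (2.5)²·Var(A) + (1.5)²·Var(B) + 2·(2.5)·(1.5)·Cov(A,B)
= 6.25·4.9 + 2.25·4.4 + 7.5·3.9 = 69.775
SD(2.5A + 1.5B) = √69.775 ≈ 8.3531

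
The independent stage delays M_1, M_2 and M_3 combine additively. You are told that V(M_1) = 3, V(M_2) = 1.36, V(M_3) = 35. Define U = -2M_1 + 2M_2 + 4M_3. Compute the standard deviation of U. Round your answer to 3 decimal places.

24.030

By independence, V(U) = (-2)²V(M_1) + (2)²V(M_2) + (4)²V(M_3)
= (-2)²·3 + (2)²·1.36 + (4)²·35 = 577.44
SD(U) = √577.44 ≈ 24.030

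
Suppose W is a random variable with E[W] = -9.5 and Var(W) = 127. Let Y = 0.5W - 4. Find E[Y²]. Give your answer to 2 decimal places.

108.31

E[0.5W - 4] = 0.5·-9.5 − 4 = -8.75
Var(0.5W - 4) = (0.5)²·127 = 31.75
E[Y²] = Var(Y) + (E[Y])² = 31.75 + (-8.75)² = 108.3125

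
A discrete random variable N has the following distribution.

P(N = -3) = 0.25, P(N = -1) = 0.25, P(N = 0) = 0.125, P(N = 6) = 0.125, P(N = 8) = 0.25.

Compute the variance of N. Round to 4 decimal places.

19.9375

E[N] = (-3)(0.25) + (-1)(0.25) + (0)(0.125) + (6)(0.125) + (8)(0.25) = 1.75
E[N²] = (-3)²(0.25) + (-1)²(0.25) + (0)²(0.125) + (6)²(0.125) + (8)²(0.25) = 23
Var(N) = E[N²] − (E[N])² = 23 − (1.75)² = 19.9375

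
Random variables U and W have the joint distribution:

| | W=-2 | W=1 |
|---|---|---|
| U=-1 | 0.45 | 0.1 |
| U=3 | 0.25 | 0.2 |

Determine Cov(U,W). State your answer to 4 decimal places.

E[U] = 0.8,  E[W] = -1.1
E[UW] = -0.1
Cov(U,W) = E[UW] − E[U]E[W] = -0.1 − (0.8)(-1.1) = 0.78

0.7800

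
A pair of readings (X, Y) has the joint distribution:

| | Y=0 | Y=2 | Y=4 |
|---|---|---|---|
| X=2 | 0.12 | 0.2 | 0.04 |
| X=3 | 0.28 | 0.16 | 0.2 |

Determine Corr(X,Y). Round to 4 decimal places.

E[X] = 2.64,  E[Y] = 1.68
E[XY] = 4.48
Cov(X,Y) = E[XY] − E[X]E[Y] = 4.48 − (2.64)(1.68) = 0.0448
var(X) = 0.2304,  var(Y) = 2.4576
ρ = 0.0448 / √(0.2304·2.4576) ≈ 0.0595

0.0595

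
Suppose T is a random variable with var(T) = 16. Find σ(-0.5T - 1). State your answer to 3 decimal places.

var(-0.5T - 1) = (-0.5)²·16 = 4
σ(-0.5T - 1) = √4 ≈ 2.000

2.000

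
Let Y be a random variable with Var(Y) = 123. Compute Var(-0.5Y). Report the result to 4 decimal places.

30.7500

Var(-0.5Y) = (-0.5)²·Var(Y) = 0.25·123 = 30.75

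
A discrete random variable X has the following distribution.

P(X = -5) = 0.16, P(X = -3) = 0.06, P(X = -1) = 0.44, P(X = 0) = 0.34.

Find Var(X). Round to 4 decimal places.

E[X] = (-5)(0.16) + (-3)(0.06) + (-1)(0.44) + (0)(0.34) = -1.42
E[X²] = (-5)²(0.16) + (-3)²(0.06) + (-1)²(0.44) + (0)²(0.34) = 4.98
Var(X) = E[X²] − (E[X])² = 4.98 − (-1.42)² = 2.9636

2.9636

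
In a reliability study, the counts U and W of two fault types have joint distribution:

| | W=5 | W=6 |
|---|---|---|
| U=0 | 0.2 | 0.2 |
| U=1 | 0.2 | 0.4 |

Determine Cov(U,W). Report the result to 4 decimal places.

E[U] = 0.6,  E[W] = 5.6
E[UW] = 3.4
Cov(U,W) = E[UW] − E[U]E[W] = 3.4 − (0.6)(5.6) = 0.04

0.0400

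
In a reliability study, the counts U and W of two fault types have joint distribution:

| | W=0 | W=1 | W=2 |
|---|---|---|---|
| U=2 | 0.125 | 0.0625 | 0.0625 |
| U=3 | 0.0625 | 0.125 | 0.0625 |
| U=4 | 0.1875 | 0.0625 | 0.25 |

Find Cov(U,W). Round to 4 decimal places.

E[U] = 3.25,  E[W] = 1
E[UW] = 3.375
Cov(U,W) = E[UW] − E[U]E[W] = 3.375 − (3.25)(1) = 0.125

0.1250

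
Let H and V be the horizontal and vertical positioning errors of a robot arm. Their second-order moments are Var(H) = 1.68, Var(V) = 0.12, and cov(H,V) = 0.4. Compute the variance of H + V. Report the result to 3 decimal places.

2.600

Var(H + V) = (1)²·Var(H) + (1)²·Var(V) + 2·(1)·(1)·cov(H,V)
= 1·1.68 + 1·0.12 + 2·0.4 = 2.6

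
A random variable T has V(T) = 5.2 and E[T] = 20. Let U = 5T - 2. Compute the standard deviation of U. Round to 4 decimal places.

V(5T - 2) = (5)²·5.2 = 130
σ(U) = √130 ≈ 11.4018

11.4018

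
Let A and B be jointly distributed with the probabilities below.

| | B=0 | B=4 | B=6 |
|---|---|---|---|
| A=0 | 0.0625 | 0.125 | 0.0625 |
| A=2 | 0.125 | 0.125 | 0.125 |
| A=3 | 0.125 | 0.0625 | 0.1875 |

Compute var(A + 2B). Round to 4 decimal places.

26.6094

E[A] = 1.875,  E[B] = 3.5,  E[AB] = 6.625
var(A) = 4.875 − (1.875)² = 1.359375;  var(B) = 18.5 − (3.5)² = 6.25
Cov(A,B) = 6.625 − (1.875)(3.5) = 0.0625
var(A + 2B) = (1)²·1.359375 + (2)²·6.25 + 2·(1)·(2)·0.0625 = 26.609375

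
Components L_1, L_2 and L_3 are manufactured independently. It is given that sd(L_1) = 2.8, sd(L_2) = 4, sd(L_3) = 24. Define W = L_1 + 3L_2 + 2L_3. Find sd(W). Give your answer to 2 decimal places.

Var(L_1) = 7.84, Var(L_2) = 16, Var(L_3) = 576
By independence, Var(W) = (1)²Var(L_1) + (3)²Var(L_2) + (2)²Var(L_3)
= (1)²·7.84 + (3)²·16 + (2)²·576 = 2455.84
sd(W) = √2455.84 ≈ 49.56

49.56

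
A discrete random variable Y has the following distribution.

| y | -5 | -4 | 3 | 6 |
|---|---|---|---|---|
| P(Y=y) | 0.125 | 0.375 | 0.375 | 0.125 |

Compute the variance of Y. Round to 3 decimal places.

E[Y] = (-5)(0.125) + (-4)(0.375) + (3)(0.375) + (6)(0.125) = -0.25
E[Y²] = (-5)²(0.125) + (-4)²(0.375) + (3)²(0.375) + (6)²(0.125) = 17
Var(Y) = E[Y²] − (E[Y])² = 17 − (-0.25)² = 16.9375

16.938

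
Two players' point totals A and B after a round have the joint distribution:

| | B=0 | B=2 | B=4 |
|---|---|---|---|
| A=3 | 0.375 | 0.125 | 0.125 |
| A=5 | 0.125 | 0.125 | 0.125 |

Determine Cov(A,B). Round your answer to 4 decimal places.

0.3750

E[A] = 3.75,  E[B] = 1.5
E[AB] = 6
Cov(A,B) = E[AB] − E[A]E[B] = 6 − (3.75)(1.5) = 0.375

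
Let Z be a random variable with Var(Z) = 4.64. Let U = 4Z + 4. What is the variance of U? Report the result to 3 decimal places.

Var(4Z + 4) = (4)²·Var(Z) = 16·4.64 = 74.24

74.240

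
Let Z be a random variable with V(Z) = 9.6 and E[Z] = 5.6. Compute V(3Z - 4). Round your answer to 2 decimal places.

86.40

V(3Z - 4) = (3)²·V(Z) = 9·9.6 = 86.4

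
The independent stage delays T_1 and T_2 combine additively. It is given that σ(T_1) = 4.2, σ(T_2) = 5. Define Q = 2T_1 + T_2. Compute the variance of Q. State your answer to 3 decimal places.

Var(T_1) = 17.64, Var(T_2) = 25
By independence, Var(Q) = (2)²Var(T_1) + (1)²Var(T_2)
= (2)²·17.64 + (1)²·25 = 95.56

95.560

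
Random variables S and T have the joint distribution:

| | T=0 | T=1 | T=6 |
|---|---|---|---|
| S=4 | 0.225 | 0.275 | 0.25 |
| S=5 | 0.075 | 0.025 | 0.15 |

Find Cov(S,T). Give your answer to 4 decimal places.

0.2500

E[S] = 4.25,  E[T] = 2.7
E[ST] = 11.725
Cov(S,T) = E[ST] − E[S]E[T] = 11.725 − (4.25)(2.7) = 0.25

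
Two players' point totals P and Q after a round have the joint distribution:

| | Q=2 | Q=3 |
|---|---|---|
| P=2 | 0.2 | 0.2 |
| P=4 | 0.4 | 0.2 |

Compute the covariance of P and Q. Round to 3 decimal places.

-0.080

E[P] = 3.2,  E[Q] = 2.4
E[PQ] = 7.6
cov(P,Q) = E[PQ] − E[P]E[Q] = 7.6 − (3.2)(2.4) = -0.08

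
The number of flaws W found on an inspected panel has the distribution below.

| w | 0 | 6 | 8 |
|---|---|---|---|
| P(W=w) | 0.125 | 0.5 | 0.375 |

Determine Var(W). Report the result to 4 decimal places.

6.0000

E[W] = (0)(0.125) + (6)(0.5) + (8)(0.375) = 6
E[W²] = (0)²(0.125) + (6)²(0.5) + (8)²(0.375) = 42
Var(W) = E[W²] − (E[W])² = 42 − (6)² = 6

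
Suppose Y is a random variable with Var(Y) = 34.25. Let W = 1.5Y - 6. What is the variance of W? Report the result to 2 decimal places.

Var(1.5Y - 6) = (1.5)²·Var(Y) = 2.25·34.25 = 77.0625

77.06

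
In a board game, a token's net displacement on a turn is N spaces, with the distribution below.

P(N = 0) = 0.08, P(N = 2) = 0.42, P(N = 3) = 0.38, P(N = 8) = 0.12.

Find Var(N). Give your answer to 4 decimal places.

E[N] = (0)(0.08) + (2)(0.42) + (3)(0.38) + (8)(0.12) = 2.94
E[N²] = (0)²(0.08) + (2)²(0.42) + (3)²(0.38) + (8)²(0.12) = 12.78
Var(N) = E[N²] − (E[N])² = 12.78 − (2.94)² = 4.1364

4.1364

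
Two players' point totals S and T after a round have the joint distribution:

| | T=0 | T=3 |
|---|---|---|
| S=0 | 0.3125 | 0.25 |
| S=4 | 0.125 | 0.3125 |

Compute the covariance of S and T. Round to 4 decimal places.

0.7969

E[S] = 1.75,  E[T] = 1.6875
E[ST] = 3.75
cov(S,T) = E[ST] − E[S]E[T] = 3.75 − (1.75)(1.6875) = 0.796875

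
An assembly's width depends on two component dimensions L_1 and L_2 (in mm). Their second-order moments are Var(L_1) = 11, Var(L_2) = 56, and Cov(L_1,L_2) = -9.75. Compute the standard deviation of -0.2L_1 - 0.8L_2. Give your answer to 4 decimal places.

Var(-0.2L_1 - 0.8L_2) = (-0.2)²·Var(L_1) + (-0.8)²·Var(L_2) + 2·(-0.2)·(-0.8)·Cov(L_1,L_2)
= 0.04·11 + 0.64·56 + 0.32·-9.75 = 33.16
σ(-0.2L_1 - 0.8L_2) = √33.16 ≈ 5.7585

5.7585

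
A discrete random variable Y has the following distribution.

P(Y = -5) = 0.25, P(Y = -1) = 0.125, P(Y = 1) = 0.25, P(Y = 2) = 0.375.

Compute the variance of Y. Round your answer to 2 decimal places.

E[Y] = (-5)(0.25) + (-1)(0.125) + (1)(0.25) + (2)(0.375) = -0.375
E[Y²] = (-5)²(0.25) + (-1)²(0.125) + (1)²(0.25) + (2)²(0.375) = 8.125
Var(Y) = E[Y²] − (E[Y])² = 8.125 − (-0.375)² = 7.984375

7.98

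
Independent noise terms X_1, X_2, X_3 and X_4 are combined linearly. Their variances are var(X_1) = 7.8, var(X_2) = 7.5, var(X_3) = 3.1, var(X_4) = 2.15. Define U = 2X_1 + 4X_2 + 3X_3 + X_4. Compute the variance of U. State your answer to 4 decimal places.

By independence, var(U) = (2)²var(X_1) + (4)²var(X_2) + (3)²var(X_3) + (1)²var(X_4)
= (2)²·7.8 + (4)²·7.5 + (3)²·3.1 + (1)²·2.15 = 181.25

181.2500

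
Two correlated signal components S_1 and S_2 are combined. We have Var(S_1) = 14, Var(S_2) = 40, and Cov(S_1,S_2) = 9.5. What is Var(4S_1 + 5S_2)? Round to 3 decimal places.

1604.000

Var(4S_1 + 5S_2) = (4)²·Var(S_1) + (5)²·Var(S_2) + 2·(4)·(5)·Cov(S_1,S_2)
= 16·14 + 25·40 + 40·9.5 = 1604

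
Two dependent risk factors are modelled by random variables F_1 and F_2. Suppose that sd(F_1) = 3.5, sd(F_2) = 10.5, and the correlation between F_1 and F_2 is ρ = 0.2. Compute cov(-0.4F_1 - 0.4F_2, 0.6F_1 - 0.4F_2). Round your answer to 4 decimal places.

14.1120

Var(F_1) = (3.5)² = 12.25;  Var(F_2) = (10.5)² = 110.25
cov(F_1,F_2) = ρ·sd(F_1)·sd(F_2) = 0.2·3.5·10.5 = 7.35
cov(-0.4F_1 - 0.4F_2, 0.6F_1 - 0.4F_2) = (-0.4)(0.6)Var(F_1) + (-0.4)(-0.4)Var(F_2) + [(-0.4)(-0.4) + (-0.4)(0.6)]cov(F_1,F_2)
= -0.24·12.25 + 0.16·110.25 + -0.08·7.35 = 14.112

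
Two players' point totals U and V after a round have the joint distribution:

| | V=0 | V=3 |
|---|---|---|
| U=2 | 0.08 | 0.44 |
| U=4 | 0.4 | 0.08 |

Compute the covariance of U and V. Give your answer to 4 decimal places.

-1.0176

E[U] = 2.96,  E[V] = 1.56
E[UV] = 3.6
cov(U,V) = E[UV] − E[U]E[V] = 3.6 − (2.96)(1.56) = -1.0176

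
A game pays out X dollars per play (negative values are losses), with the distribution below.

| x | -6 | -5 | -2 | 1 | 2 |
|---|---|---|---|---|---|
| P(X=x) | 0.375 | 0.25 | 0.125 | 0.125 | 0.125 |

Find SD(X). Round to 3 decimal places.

3.080

E[X] = (-6)(0.375) + (-5)(0.25) + (-2)(0.125) + (1)(0.125) + (2)(0.125) = -3.375
E[X²] = (-6)²(0.375) + (-5)²(0.25) + (-2)²(0.125) + (1)²(0.125) + (2)²(0.125) = 20.875
var(X) = E[X²] − (E[X])² = 20.875 − (-3.375)² = 9.484375
SD(X) = √9.484375 ≈ 3.080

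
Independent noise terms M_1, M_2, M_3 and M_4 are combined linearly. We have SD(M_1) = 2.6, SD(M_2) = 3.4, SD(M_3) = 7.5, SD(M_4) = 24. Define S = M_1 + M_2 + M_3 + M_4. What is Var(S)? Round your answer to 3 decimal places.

650.570

Var(M_1) = 6.76, Var(M_2) = 11.56, Var(M_3) = 56.25, Var(M_4) = 576
By independence, Var(S) = (1)²Var(M_1) + (1)²Var(M_2) + (1)²Var(M_3) + (1)²Var(M_4)
= (1)²·6.76 + (1)²·11.56 + (1)²·56.25 + (1)²·576 = 650.57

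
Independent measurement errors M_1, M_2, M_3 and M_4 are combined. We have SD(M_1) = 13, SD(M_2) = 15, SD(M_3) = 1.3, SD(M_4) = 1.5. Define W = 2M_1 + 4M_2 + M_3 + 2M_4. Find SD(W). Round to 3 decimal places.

Var(M_1) = 169, Var(M_2) = 225, Var(M_3) = 1.69, Var(M_4) = 2.25
By independence, Var(W) = (2)²Var(M_1) + (4)²Var(M_2) + (1)²Var(M_3) + (2)²Var(M_4)
= (2)²·169 + (4)²·225 + (1)²·1.69 + (2)²·2.25 = 4286.69
SD(W) = √4286.69 ≈ 65.473

65.473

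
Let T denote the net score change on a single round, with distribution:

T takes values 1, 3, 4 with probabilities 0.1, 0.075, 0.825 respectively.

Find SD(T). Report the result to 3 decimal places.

E[T] = (1)(0.1) + (3)(0.075) + (4)(0.825) = 3.625
E[T²] = (1)²(0.1) + (3)²(0.075) + (4)²(0.825) = 13.975
var(T) = E[T²] − (E[T])² = 13.975 − (3.625)² = 0.834375
SD(T) = √0.834375 ≈ 0.913

0.913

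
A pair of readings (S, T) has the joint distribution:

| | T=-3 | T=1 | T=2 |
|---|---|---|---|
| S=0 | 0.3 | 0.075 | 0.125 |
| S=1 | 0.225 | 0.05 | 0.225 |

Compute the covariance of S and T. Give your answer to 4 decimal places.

E[S] = 0.5,  E[T] = -0.75
E[ST] = -0.175
Cov(S,T) = E[ST] − E[S]E[T] = -0.175 − (0.5)(-0.75) = 0.2

0.2000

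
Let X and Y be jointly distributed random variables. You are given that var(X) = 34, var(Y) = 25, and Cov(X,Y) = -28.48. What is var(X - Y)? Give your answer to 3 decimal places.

var(X - Y) = (1)²·var(X) + (-1)²·var(Y) + 2·(1)·(-1)·Cov(X,Y)
= 1·34 + 1·25 + -2·-28.48 = 115.96

115.960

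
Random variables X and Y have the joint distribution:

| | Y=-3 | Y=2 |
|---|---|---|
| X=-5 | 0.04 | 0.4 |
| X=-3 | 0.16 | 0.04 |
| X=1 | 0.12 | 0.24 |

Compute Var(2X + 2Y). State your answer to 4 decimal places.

41.7536

E[X] = -2.44,  E[Y] = 0.4,  E[XY] = -2.08
Var(X) = 13.16 − (-2.44)² = 7.2064;  Var(Y) = 5.6 − (0.4)² = 5.44
Cov(X,Y) = -2.08 − (-2.44)(0.4) = -1.104
Var(2X + 2Y) = (2)²·7.2064 + (2)²·5.44 + 2·(2)·(2)·-1.104 = 41.7536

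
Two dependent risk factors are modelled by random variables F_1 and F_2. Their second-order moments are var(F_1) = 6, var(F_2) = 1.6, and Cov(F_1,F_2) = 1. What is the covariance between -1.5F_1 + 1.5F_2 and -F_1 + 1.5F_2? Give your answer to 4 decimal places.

Cov(-1.5F_1 + 1.5F_2, -F_1 + 1.5F_2) = (-1.5)(-1)var(F_1) + (1.5)(1.5)var(F_2) + [(-1.5)(1.5) + (1.5)(-1)]Cov(F_1,F_2)
= 1.5·6 + 2.25·1.6 + -3.75·1 = 8.85

8.8500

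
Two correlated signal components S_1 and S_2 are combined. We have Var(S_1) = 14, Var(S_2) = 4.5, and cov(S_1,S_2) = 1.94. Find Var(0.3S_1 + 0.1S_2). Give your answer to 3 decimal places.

Var(0.3S_1 + 0.1S_2) = (0.3)²·Var(S_1) + (0.1)²·Var(S_2) + 2·(0.3)·(0.1)·cov(S_1,S_2)
= 0.09·14 + 0.01·4.5 + 0.06·1.94 = 1.4214

1.421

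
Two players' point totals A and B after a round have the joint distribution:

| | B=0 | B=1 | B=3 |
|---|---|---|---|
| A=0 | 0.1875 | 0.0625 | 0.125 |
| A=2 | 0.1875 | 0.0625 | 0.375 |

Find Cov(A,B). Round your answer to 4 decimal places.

0.3438

E[A] = 1.25,  E[B] = 1.625
E[AB] = 2.375
Cov(A,B) = E[AB] − E[A]E[B] = 2.375 − (1.25)(1.625) = 0.34375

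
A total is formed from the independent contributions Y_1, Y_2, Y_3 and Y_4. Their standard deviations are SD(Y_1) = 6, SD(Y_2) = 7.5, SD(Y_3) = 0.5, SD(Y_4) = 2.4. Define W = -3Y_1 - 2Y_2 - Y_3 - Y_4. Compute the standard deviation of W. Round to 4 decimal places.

var(Y_1) = 36, var(Y_2) = 56.25, var(Y_3) = 0.25, var(Y_4) = 5.76
By independence, var(W) = (-3)²var(Y_1) + (-2)²var(Y_2) + (-1)²var(Y_3) + (-1)²var(Y_4)
= (-3)²·36 + (-2)²·56.25 + (-1)²·0.25 + (-1)²·5.76 = 555.01
SD(W) = √555.01 ≈ 23.5587

23.5587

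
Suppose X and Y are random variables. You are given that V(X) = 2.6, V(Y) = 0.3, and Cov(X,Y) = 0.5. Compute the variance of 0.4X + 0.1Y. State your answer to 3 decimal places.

V(0.4X + 0.1Y) = (0.4)²·V(X) + (0.1)²·V(Y) + 2·(0.4)·(0.1)·Cov(X,Y)
= 0.16·2.6 + 0.01·0.3 + 0.08·0.5 = 0.459

0.459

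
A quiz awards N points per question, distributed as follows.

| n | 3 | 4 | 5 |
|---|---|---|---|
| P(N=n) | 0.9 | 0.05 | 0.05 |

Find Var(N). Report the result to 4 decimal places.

0.2275

E[N] = (3)(0.9) + (4)(0.05) + (5)(0.05) = 3.15
E[N²] = (3)²(0.9) + (4)²(0.05) + (5)²(0.05) = 10.15
Var(N) = E[N²] − (E[N])² = 10.15 − (3.15)² = 0.2275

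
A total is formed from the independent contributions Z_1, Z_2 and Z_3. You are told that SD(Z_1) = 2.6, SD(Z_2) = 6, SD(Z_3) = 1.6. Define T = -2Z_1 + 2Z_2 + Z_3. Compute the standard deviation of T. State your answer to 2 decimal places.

Var(Z_1) = 6.76, Var(Z_2) = 36, Var(Z_3) = 2.56
By independence, Var(T) = (-2)²Var(Z_1) + (2)²Var(Z_2) + (1)²Var(Z_3)
= (-2)²·6.76 + (2)²·36 + (1)²·2.56 = 173.6
SD(T) = √173.6 ≈ 13.18

13.18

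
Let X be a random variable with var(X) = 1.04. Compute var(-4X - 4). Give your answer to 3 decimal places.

16.640

var(-4X - 4) = (-4)²·var(X) = 16·1.04 = 16.64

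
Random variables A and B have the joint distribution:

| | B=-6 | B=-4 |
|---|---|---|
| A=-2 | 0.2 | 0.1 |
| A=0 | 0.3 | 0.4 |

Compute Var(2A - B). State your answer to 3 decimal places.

E[A] = -0.6,  E[B] = -5,  E[AB] = 3.2
Var(A) = 1.2 − (-0.6)² = 0.84;  Var(B) = 26 − (-5)² = 1
cov(A,B) = 3.2 − (-0.6)(-5) = 0.2
Var(2A - B) = (2)²·0.84 + (-1)²·1 + 2·(2)·(-1)·0.2 = 3.56

3.560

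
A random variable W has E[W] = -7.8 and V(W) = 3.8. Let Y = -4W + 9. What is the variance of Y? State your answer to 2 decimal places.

60.80

V(-4W + 9) = (-4)²·V(W) = 16·3.8 = 60.8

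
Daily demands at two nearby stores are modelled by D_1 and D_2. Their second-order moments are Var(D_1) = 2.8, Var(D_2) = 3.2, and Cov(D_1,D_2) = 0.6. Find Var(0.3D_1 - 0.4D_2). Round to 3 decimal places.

0.620

Var(0.3D_1 - 0.4D_2) = (0.3)²·Var(D_1) + (-0.4)²·Var(D_2) + 2·(0.3)·(-0.4)·Cov(D_1,D_2)
= 0.09·2.8 + 0.16·3.2 + -0.24·0.6 = 0.62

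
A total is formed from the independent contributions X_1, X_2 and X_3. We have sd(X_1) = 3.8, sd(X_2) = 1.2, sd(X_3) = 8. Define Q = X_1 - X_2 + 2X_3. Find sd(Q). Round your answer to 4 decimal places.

16.4888

Var(X_1) = 14.44, Var(X_2) = 1.44, Var(X_3) = 64
By independence, Var(Q) = (1)²Var(X_1) + (-1)²Var(X_2) + (2)²Var(X_3)
= (1)²·14.44 + (-1)²·1.44 + (2)²·64 = 271.88
sd(Q) = √271.88 ≈ 16.4888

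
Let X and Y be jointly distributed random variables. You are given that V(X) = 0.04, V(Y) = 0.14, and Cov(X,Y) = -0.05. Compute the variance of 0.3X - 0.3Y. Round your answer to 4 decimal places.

V(0.3X - 0.3Y) = (0.3)²·V(X) + (-0.3)²·V(Y) + 2·(0.3)·(-0.3)·Cov(X,Y)
= 0.09·0.04 + 0.09·0.14 + -0.18·-0.05 = 0.0252

0.0252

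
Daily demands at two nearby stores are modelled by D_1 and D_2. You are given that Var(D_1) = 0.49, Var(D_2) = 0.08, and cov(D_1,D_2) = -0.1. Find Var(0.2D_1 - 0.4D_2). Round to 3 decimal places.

0.048

Var(0.2D_1 - 0.4D_2) = (0.2)²·Var(D_1) + (-0.4)²·Var(D_2) + 2·(0.2)·(-0.4)·cov(D_1,D_2)
= 0.04·0.49 + 0.16·0.08 + -0.16·-0.1 = 0.0484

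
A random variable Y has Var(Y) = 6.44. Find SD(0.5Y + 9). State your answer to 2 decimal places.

1.27

Var(0.5Y + 9) = (0.5)²·6.44 = 1.61
SD(0.5Y + 9) = √1.61 ≈ 1.27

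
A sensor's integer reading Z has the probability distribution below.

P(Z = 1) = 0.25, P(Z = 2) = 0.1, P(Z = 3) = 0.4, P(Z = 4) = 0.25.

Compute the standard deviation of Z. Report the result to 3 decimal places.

E[Z] = (1)(0.25) + (2)(0.1) + (3)(0.4) + (4)(0.25) = 2.65
E[Z²] = (1)²(0.25) + (2)²(0.1) + (3)²(0.4) + (4)²(0.25) = 8.25
Var(Z) = E[Z²] − (E[Z])² = 8.25 − (2.65)² = 1.2275
σ(Z) = √1.2275 ≈ 1.108

1.108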